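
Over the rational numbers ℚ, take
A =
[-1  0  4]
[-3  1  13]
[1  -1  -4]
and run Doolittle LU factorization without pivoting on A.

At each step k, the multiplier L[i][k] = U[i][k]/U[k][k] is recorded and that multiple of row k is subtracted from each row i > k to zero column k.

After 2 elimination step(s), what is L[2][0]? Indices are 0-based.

Step 1: pivot at (0,0) is -1.
  row1 ← row1 − (3)·row0  ⇒  L[1][0]=3, U row1=(0, 1, 1)
  row2 ← row2 − (-1)·row0  ⇒  L[2][0]=-1, U row2=(0, -1, 0)
Step 2: pivot at (1,1) is 1.
  row2 ← row2 − (-1)·row1  ⇒  L[2][1]=-1, U row2=(0, 0, 1)

L[2][0] = -1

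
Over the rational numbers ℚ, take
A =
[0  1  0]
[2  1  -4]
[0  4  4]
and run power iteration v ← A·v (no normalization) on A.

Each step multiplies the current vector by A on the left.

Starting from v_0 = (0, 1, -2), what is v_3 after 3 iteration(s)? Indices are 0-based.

v_3 = (27, -35, 188)

v_0 = (0, 1, -2).
v_1 = A·v_0 = (1, 9, -4).
v_2 = A·v_1 = (9, 27, 20).
v_3 = A·v_2 = (27, -35, 188).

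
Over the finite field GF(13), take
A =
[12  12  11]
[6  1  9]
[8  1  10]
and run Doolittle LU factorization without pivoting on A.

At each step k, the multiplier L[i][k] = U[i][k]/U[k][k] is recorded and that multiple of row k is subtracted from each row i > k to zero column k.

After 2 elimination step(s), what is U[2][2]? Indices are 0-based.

k=0: U[0][0]=12
  eliminate (1,0): mult=7, new row 1: (0, 8, 10); set L[1][0]=7
  eliminate (2,0): mult=5, new row 2: (0, 6, 7); set L[2][0]=5
k=1: U[1][1]=8
  eliminate (2,1): mult=4, new row 2: (0, 0, 6); set L[2][1]=4

U[2][2] = 6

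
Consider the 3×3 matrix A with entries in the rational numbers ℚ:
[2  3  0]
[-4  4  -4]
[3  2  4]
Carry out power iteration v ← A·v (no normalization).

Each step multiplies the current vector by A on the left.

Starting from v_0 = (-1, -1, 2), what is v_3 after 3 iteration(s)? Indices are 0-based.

v_3 = (-140, 116, -226)

v_0 = (-1, -1, 2).
v_1 = A·v_0 = (-5, -8, 3).
v_2 = A·v_1 = (-34, -24, -19).
v_3 = A·v_2 = (-140, 116, -226).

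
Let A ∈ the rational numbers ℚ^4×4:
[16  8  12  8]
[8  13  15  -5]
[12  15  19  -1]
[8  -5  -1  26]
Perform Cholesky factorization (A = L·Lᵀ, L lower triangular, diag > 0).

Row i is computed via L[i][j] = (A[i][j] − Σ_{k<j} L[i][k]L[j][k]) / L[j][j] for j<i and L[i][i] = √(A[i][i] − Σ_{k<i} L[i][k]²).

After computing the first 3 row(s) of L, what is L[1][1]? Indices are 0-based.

L[1][1] = 3

Step 1: L[0][0] = √(16) = 4.
  L[1][0] = (8) / L[0][0] = 2.
Step 2: L[1][1] = √(9) = 3.
  L[2][0] = (12) / L[0][0] = 3.
  L[2][1] = (9) / L[1][1] = 3.
Step 3: L[2][2] = √(1) = 1.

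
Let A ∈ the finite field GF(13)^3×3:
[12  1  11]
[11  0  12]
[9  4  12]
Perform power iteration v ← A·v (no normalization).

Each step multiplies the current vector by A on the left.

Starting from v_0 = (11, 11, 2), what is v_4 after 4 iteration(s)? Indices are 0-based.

v_0 = (11, 11, 2).
v_1 = A·v_0 = (9, 2, 11).
v_2 = A·v_1 = (10, 10, 0).
v_3 = A·v_2 = (0, 6, 0).
v_4 = A·v_3 = (6, 0, 11).

v_4 = (6, 0, 11)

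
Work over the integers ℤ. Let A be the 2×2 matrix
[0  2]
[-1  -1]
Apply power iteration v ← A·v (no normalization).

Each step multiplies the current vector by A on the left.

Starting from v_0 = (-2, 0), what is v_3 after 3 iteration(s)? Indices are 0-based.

v_0 = (-2, 0).
v_1 = A·v_0 = (0, 2).
v_2 = A·v_1 = (4, -2).
v_3 = A·v_2 = (-4, -2).

v_3 = (-4, -2)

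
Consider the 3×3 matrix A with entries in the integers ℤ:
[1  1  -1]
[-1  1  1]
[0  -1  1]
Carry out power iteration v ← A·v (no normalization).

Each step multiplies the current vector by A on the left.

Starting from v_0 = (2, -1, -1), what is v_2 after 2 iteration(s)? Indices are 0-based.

v_0 = (2, -1, -1).
v_1 = A·v_0 = (2, -4, 0).
v_2 = A·v_1 = (-2, -6, 4).

v_2 = (-2, -6, 4)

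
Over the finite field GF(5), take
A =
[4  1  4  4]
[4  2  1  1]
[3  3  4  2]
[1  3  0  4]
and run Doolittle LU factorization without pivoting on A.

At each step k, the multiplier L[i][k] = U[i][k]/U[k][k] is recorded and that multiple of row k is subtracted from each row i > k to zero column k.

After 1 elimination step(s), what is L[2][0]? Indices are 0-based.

L[2][0] = 2

Step 1: pivot at (0,0) is 4.
  row1 ← row1 − (1)·row0  ⇒  L[1][0]=1, U row1=(0, 1, 2, 2)
  row2 ← row2 − (2)·row0  ⇒  L[2][0]=2, U row2=(0, 1, 1, 4)
  row3 ← row3 − (4)·row0  ⇒  L[3][0]=4, U row3=(0, 4, 4, 3)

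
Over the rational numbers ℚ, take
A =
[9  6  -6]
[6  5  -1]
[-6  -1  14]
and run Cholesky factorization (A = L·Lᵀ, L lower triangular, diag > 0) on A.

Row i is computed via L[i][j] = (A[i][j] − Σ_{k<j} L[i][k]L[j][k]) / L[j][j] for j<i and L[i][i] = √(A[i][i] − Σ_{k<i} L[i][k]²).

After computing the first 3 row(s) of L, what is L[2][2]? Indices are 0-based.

Step 1: L[0][0] = √(9) = 3.
  L[1][0] = (6) / L[0][0] = 2.
Step 2: L[1][1] = √(1) = 1.
  L[2][0] = (-6) / L[0][0] = -2.
  L[2][1] = (3) / L[1][1] = 3.
Step 3: L[2][2] = √(1) = 1.

L[2][2] = 1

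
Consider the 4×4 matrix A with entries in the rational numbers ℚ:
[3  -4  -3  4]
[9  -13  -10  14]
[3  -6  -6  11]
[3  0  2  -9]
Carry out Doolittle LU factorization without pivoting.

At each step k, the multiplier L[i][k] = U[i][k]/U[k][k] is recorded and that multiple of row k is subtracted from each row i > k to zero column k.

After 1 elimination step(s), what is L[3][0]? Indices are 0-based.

L[3][0] = 1

k=0: U[0][0]=3
  eliminate (1,0): mult=3, new row 1: (0, -1, -1, 2); set L[1][0]=3
  eliminate (2,0): mult=1, new row 2: (0, -2, -3, 7); set L[2][0]=1
  eliminate (3,0): mult=1, new row 3: (0, 4, 5, -13); set L[3][0]=1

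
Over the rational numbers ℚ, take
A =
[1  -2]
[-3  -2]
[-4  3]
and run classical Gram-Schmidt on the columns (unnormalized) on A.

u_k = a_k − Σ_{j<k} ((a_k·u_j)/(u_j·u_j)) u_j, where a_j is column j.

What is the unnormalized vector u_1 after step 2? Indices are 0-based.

Step 1: u_0 = a_0 = (1, -3, -4).
Step 2: u_1 = a_1 − (-4/13)·u_0 = (-22/13, -38/13, 23/13).

u_1 = (-22/13, -38/13, 23/13)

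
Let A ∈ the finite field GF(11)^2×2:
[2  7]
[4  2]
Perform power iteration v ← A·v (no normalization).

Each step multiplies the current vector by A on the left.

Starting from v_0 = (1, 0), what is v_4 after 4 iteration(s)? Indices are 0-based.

v_0 = (1, 0).
v_1 = A·v_0 = (2, 4).
v_2 = A·v_1 = (10, 5).
v_3 = A·v_2 = (0, 6).
v_4 = A·v_3 = (9, 1).

v_4 = (9, 1)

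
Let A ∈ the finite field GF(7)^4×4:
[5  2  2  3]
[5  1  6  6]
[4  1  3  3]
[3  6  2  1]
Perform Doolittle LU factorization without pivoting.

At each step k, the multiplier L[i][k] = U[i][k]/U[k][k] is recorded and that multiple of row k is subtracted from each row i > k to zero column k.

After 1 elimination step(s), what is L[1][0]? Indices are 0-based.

L[1][0] = 1

[col 0] pivot 5
  R1 -= 1*R0 → (0, 6, 4, 3)  (L[1][0] := 1)
  R2 -= 5*R0 → (0, 5, 0, 2)  (L[2][0] := 5)
  R3 -= 2*R0 → (0, 2, 5, 2)  (L[3][0] := 2)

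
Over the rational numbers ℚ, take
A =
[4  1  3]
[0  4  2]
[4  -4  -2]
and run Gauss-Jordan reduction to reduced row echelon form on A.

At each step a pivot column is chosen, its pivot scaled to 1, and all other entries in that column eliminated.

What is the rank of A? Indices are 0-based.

rank = 3

[1] R0 /= 4  ⇒  (1, 1/4, 3/4)
     R2 -= 4·R0  ⇒  (0, -5, -5)
[2] R1 /= 4  ⇒  (0, 1, 1/2)
     R0 -= 1/4·R1  ⇒  (1, 0, 5/8)
     R2 -= -5·R1  ⇒  (0, 0, -5/2)
[3] R2 /= -5/2  ⇒  (0, 0, 1)
     R0 -= 5/8·R2  ⇒  (1, 0, 0)
     R1 -= 1/2·R2  ⇒  (0, 1, 0)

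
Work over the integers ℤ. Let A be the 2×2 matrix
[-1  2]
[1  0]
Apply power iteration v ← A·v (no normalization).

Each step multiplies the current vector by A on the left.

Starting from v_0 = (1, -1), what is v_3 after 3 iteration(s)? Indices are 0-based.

v_3 = (-11, 5)

v_0 = (1, -1).
v_1 = A·v_0 = (-3, 1).
v_2 = A·v_1 = (5, -3).
v_3 = A·v_2 = (-11, 5).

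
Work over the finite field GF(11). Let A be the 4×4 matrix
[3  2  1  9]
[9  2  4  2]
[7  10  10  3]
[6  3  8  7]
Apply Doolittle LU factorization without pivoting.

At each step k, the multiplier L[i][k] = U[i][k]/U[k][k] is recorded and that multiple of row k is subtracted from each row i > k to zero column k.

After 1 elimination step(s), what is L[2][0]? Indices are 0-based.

[col 0] pivot 3
  R1 -= 3*R0 → (0, 7, 1, 8)  (L[1][0] := 3)
  R2 -= 6*R0 → (0, 9, 4, 4)  (L[2][0] := 6)
  R3 -= 2*R0 → (0, 10, 6, 0)  (L[3][0] := 2)

L[2][0] = 6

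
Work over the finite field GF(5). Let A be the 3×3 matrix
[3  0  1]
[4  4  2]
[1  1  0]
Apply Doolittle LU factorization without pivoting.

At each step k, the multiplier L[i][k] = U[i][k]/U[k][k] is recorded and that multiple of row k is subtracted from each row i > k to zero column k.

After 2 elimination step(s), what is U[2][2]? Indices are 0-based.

U[2][2] = 2

Step 1: pivot at (0,0) is 3.
  row1 ← row1 − (3)·row0  ⇒  L[1][0]=3, U row1=(0, 4, 4)
  row2 ← row2 − (2)·row0  ⇒  L[2][0]=2, U row2=(0, 1, 3)
Step 2: pivot at (1,1) is 4.
  row2 ← row2 − (4)·row1  ⇒  L[2][1]=4, U row2=(0, 0, 2)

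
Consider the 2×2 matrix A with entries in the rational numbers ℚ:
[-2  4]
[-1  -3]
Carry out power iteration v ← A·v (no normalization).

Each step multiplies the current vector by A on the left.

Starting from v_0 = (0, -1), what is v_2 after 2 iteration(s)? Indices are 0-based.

v_2 = (20, -5)

v_0 = (0, -1).
v_1 = A·v_0 = (-4, 3).
v_2 = A·v_1 = (20, -5).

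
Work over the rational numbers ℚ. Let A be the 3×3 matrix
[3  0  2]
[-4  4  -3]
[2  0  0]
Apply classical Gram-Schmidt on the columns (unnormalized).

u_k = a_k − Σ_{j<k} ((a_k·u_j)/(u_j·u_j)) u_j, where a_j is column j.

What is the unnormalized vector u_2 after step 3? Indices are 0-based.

u_2 = (8/13, 0, -12/13)

Step 1: u_0 = a_0 = (3, -4, 2).
Step 2: u_1 = a_1 − (-16/29)·u_0 = (48/29, 52/29, 32/29).
Step 3: u_2 = a_2 − (18/29)·u_0 − (-15/52)·u_1 = (8/13, 0, -12/13).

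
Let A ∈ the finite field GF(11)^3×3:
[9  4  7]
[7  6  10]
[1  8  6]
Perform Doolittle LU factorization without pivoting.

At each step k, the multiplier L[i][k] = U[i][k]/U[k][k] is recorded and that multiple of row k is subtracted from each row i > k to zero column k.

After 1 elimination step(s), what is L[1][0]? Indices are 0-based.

L[1][0] = 2

k=0: U[0][0]=9
  eliminate (1,0): mult=2, new row 1: (0, 9, 7); set L[1][0]=2
  eliminate (2,0): mult=5, new row 2: (0, 10, 4); set L[2][0]=5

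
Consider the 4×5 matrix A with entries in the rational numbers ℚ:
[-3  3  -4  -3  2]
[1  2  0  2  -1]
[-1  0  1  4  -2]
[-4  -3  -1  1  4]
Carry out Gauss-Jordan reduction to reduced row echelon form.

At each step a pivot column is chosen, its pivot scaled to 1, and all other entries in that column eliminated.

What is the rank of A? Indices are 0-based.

rank = 4

[1] R0 /= -3  ⇒  (1, -1, 4/3, 1, -2/3)
     R1 -= 1·R0  ⇒  (0, 3, -4/3, 1, -1/3)
     R2 -= -1·R0  ⇒  (0, -1, 7/3, 5, -8/3)
     R3 -= -4·R0  ⇒  (0, -7, 13/3, 5, 4/3)
[2] R1 /= 3  ⇒  (0, 1, -4/9, 1/3, -1/9)
     R0 -= -1·R1  ⇒  (1, 0, 8/9, 4/3, -7/9)
     R2 -= -1·R1  ⇒  (0, 0, 17/9, 16/3, -25/9)
     R3 -= -7·R1  ⇒  (0, 0, 11/9, 22/3, 5/9)
[3] R2 /= 17/9  ⇒  (0, 0, 1, 48/17, -25/17)
     R0 -= 8/9·R2  ⇒  (1, 0, 0, -20/17, 9/17)
     R1 -= -4/9·R2  ⇒  (0, 1, 0, 27/17, -13/17)
     R3 -= 11/9·R2  ⇒  (0, 0, 0, 66/17, 40/17)
[4] R3 /= 66/17  ⇒  (0, 0, 0, 1, 20/33)
     R0 -= -20/17·R3  ⇒  (1, 0, 0, 0, 41/33)
     R1 -= 27/17·R3  ⇒  (0, 1, 0, 0, -19/11)
     R2 -= 48/17·R3  ⇒  (0, 0, 1, 0, -35/11)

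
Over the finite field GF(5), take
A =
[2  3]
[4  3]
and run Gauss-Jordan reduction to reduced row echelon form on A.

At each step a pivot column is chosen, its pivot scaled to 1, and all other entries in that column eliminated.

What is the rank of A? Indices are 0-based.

rank = 2

[1] R0 /= 2  ⇒  (1, 4)
     R1 -= 4·R0  ⇒  (0, 2)
[2] R1 /= 2  ⇒  (0, 1)
     R0 -= 4·R1  ⇒  (1, 0)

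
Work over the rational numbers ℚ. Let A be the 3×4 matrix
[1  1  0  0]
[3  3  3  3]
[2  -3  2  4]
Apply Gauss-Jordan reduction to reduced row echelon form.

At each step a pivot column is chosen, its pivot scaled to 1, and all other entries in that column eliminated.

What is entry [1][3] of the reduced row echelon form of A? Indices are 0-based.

pivot(0,0)=1: scale R0 → (1, 1, 0, 0)
  clear (1,0): R1 −= (3)R0 → (0, 0, 3, 3)
  clear (2,0): R2 −= (2)R0 → (0, -5, 2, 4)
pivot(1,1): swap R1↔R2
pivot(1,1)=-5: scale R1 → (0, 1, -2/5, -4/5)
  clear (0,1): R0 −= (1)R1 → (1, 0, 2/5, 4/5)
pivot(2,2)=3: scale R2 → (0, 0, 1, 1)
  clear (0,2): R0 −= (2/5)R2 → (1, 0, 0, 2/5)
  clear (1,2): R1 −= (-2/5)R2 → (0, 1, 0, -2/5)

M[1][3] = -2/5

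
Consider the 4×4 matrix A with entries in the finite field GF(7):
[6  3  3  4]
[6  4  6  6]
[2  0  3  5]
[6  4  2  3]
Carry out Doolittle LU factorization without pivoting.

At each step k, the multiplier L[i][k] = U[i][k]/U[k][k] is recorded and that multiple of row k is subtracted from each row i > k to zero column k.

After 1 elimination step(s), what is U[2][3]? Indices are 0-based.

[col 0] pivot 6
  R1 -= 1*R0 → (0, 1, 3, 2)  (L[1][0] := 1)
  R2 -= 5*R0 → (0, 6, 2, 6)  (L[2][0] := 5)
  R3 -= 1*R0 → (0, 1, 6, 6)  (L[3][0] := 1)

U[2][3] = 6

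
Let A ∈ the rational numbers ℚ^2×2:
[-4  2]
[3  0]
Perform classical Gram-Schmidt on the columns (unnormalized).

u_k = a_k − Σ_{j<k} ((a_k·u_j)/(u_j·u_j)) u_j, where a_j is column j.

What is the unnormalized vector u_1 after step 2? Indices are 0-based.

Step 1: u_0 = a_0 = (-4, 3).
Step 2: u_1 = a_1 − (-8/25)·u_0 = (18/25, 24/25).

u_1 = (18/25, 24/25)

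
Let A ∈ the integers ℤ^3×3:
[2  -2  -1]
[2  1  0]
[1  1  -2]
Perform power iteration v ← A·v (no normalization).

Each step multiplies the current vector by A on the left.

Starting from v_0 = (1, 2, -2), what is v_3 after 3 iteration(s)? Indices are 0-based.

v_0 = (1, 2, -2).
v_1 = A·v_0 = (0, 4, 7).
v_2 = A·v_1 = (-15, 4, -10).
v_3 = A·v_2 = (-28, -26, 9).

v_3 = (-28, -26, 9)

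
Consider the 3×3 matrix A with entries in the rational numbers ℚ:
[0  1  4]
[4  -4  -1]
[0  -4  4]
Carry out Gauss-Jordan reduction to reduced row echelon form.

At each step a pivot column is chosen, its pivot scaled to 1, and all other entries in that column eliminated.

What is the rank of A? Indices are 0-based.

[1] R0 <-> R1
[1] R0 /= 4  ⇒  (1, -1, -1/4)
[2] R1 /= 1  ⇒  (0, 1, 4)
     R0 -= -1·R1  ⇒  (1, 0, 15/4)
     R2 -= -4·R1  ⇒  (0, 0, 20)
[3] R2 /= 20  ⇒  (0, 0, 1)
     R0 -= 15/4·R2  ⇒  (1, 0, 0)
     R1 -= 4·R2  ⇒  (0, 1, 0)

rank = 3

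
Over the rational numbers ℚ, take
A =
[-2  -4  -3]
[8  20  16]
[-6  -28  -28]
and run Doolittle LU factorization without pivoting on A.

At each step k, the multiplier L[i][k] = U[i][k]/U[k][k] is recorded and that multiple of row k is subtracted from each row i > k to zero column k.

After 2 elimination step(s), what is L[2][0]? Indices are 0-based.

k=0: U[0][0]=-2
  eliminate (1,0): mult=-4, new row 1: (0, 4, 4); set L[1][0]=-4
  eliminate (2,0): mult=3, new row 2: (0, -16, -19); set L[2][0]=3
k=1: U[1][1]=4
  eliminate (2,1): mult=-4, new row 2: (0, 0, -3); set L[2][1]=-4

L[2][0] = 3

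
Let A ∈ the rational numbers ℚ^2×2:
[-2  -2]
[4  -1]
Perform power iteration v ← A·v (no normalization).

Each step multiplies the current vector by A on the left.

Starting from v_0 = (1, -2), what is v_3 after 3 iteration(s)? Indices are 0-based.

v_0 = (1, -2).
v_1 = A·v_0 = (2, 6).
v_2 = A·v_1 = (-16, 2).
v_3 = A·v_2 = (28, -66).

v_3 = (28, -66)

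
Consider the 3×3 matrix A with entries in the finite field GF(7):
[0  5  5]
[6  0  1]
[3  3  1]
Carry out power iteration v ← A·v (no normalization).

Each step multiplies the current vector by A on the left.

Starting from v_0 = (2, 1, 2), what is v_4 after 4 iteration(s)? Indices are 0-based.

v_4 = (0, 5, 5)

v_0 = (2, 1, 2).
v_1 = A·v_0 = (1, 0, 4).
v_2 = A·v_1 = (6, 3, 0).
v_3 = A·v_2 = (1, 1, 6).
v_4 = A·v_3 = (0, 5, 5).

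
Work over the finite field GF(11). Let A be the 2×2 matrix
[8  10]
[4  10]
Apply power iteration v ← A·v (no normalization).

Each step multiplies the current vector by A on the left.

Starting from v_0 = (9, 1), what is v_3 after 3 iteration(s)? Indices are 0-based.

v_3 = (0, 2)

v_0 = (9, 1).
v_1 = A·v_0 = (5, 2).
v_2 = A·v_1 = (5, 7).
v_3 = A·v_2 = (0, 2).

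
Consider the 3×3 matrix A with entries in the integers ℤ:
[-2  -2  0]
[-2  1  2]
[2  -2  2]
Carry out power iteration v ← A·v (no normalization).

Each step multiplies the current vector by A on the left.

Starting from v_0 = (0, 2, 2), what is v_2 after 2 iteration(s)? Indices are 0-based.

v_2 = (-4, 14, -20)

v_0 = (0, 2, 2).
v_1 = A·v_0 = (-4, 6, 0).
v_2 = A·v_1 = (-4, 14, -20).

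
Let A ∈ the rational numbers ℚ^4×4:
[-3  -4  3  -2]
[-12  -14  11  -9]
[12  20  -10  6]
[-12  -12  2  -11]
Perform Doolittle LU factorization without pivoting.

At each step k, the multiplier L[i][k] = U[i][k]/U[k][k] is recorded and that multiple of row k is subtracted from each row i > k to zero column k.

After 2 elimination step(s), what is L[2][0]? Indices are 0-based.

L[2][0] = -4

[col 0] pivot -3
  R1 -= 4*R0 → (0, 2, -1, -1)  (L[1][0] := 4)
  R2 -= -4*R0 → (0, 4, 2, -2)  (L[2][0] := -4)
  R3 -= 4*R0 → (0, 4, -10, -3)  (L[3][0] := 4)
[col 1] pivot 2
  R2 -= 2*R1 → (0, 0, 4, 0)  (L[2][1] := 2)
  R3 -= 2*R1 → (0, 0, -8, -1)  (L[3][1] := 2)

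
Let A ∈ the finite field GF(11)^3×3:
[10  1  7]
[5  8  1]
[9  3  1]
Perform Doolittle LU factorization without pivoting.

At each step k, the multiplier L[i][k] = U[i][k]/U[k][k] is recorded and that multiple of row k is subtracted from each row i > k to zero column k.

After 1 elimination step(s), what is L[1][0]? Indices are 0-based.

[col 0] pivot 10
  R1 -= 6*R0 → (0, 2, 3)  (L[1][0] := 6)
  R2 -= 2*R0 → (0, 1, 9)  (L[2][0] := 2)

L[1][0] = 6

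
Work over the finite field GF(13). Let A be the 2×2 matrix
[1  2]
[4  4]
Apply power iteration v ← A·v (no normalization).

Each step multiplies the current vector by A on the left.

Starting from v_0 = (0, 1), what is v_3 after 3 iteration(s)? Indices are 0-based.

v_3 = (6, 6)

v_0 = (0, 1).
v_1 = A·v_0 = (2, 4).
v_2 = A·v_1 = (10, 11).
v_3 = A·v_2 = (6, 6).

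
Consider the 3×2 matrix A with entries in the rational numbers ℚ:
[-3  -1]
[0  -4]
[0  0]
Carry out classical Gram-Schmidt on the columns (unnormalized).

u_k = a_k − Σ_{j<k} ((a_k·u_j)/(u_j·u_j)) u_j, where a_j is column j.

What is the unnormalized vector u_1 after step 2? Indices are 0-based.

u_1 = (0, -4, 0)

Step 1: u_0 = a_0 = (-3, 0, 0).
Step 2: u_1 = a_1 − (1/3)·u_0 = (0, -4, 0).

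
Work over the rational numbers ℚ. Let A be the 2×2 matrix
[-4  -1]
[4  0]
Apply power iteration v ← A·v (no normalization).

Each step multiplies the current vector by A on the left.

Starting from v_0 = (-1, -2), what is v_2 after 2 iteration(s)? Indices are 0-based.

v_2 = (-20, 24)

v_0 = (-1, -2).
v_1 = A·v_0 = (6, -4).
v_2 = A·v_1 = (-20, 24).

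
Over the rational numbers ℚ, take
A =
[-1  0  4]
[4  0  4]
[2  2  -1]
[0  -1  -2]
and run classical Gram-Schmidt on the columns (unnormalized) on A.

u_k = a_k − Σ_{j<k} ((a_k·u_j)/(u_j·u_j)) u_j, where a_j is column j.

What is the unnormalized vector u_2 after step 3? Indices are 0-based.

Step 1: u_0 = a_0 = (-1, 4, 2, 0).
Step 2: u_1 = a_1 − (4/21)·u_0 = (4/21, -16/21, 34/21, -1).
Step 3: u_2 = a_2 − (10/21)·u_0 − (-40/89)·u_1 = (406/89, 156/89, -109/89, -218/89).

u_2 = (406/89, 156/89, -109/89, -218/89)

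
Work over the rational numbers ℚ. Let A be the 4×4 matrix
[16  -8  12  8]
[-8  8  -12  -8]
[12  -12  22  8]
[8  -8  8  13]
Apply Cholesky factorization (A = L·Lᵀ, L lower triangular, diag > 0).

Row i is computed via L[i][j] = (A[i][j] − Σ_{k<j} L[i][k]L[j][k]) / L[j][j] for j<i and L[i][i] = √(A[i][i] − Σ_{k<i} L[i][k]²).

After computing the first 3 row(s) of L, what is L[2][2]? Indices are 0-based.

L[2][2] = 2

Step 1: L[0][0] = √(16) = 4.
  L[1][0] = (-8) / L[0][0] = -2.
Step 2: L[1][1] = √(4) = 2.
  L[2][0] = (12) / L[0][0] = 3.
  L[2][1] = (-6) / L[1][1] = -3.
Step 3: L[2][2] = √(4) = 2.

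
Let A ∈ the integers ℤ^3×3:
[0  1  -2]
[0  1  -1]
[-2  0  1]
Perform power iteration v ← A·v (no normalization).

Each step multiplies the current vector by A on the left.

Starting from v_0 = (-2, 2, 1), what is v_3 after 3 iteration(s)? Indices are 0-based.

v_3 = (-14, -9, 23)

v_0 = (-2, 2, 1).
v_1 = A·v_0 = (0, 1, 5).
v_2 = A·v_1 = (-9, -4, 5).
v_3 = A·v_2 = (-14, -9, 23).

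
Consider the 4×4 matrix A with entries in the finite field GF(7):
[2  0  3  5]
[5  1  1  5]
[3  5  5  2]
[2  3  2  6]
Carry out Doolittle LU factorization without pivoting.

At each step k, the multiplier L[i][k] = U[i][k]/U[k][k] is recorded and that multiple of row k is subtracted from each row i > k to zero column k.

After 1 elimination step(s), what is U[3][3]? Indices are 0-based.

[col 0] pivot 2
  R1 -= 6*R0 → (0, 1, 4, 3)  (L[1][0] := 6)
  R2 -= 5*R0 → (0, 5, 4, 5)  (L[2][0] := 5)
  R3 -= 1*R0 → (0, 3, 6, 1)  (L[3][0] := 1)

U[3][3] = 1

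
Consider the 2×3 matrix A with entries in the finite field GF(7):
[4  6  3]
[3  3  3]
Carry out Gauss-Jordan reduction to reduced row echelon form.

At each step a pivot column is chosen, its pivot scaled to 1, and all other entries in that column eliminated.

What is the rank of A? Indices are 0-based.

step 1: normalize row 0 (÷4) = (1, 5, 6)
  row 1: subtract 3×row0 = (0, 2, 6)
step 2: normalize row 1 (÷2) = (0, 1, 3)
  row 0: subtract 5×row1 = (1, 0, 5)

rank = 2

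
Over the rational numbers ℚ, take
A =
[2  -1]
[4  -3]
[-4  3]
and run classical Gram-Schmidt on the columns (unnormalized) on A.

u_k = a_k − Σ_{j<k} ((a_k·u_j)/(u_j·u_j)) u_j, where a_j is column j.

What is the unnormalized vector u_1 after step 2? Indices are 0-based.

Step 1: u_0 = a_0 = (2, 4, -4).
Step 2: u_1 = a_1 − (-13/18)·u_0 = (4/9, -1/9, 1/9).

u_1 = (4/9, -1/9, 1/9)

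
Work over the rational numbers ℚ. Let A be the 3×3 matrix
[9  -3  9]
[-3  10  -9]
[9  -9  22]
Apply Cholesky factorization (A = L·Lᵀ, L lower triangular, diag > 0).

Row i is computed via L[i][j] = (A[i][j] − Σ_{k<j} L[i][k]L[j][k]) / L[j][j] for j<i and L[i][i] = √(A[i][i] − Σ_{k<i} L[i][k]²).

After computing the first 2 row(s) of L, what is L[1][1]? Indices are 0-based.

L[1][1] = 3

Step 1: L[0][0] = √(9) = 3.
  L[1][0] = (-3) / L[0][0] = -1.
Step 2: L[1][1] = √(9) = 3.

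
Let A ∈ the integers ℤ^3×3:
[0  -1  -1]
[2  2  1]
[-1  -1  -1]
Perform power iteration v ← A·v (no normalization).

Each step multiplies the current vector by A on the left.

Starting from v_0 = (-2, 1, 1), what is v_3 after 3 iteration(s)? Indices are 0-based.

v_0 = (-2, 1, 1).
v_1 = A·v_0 = (-2, -1, 0).
v_2 = A·v_1 = (1, -6, 3).
v_3 = A·v_2 = (3, -7, 2).

v_3 = (3, -7, 2)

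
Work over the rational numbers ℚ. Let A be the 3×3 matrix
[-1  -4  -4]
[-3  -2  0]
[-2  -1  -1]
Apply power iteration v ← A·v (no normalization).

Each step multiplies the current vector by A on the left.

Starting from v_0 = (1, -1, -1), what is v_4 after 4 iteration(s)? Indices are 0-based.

v_0 = (1, -1, -1).
v_1 = A·v_0 = (7, -1, 0).
v_2 = A·v_1 = (-3, -19, -13).
v_3 = A·v_2 = (131, 47, 38).
v_4 = A·v_3 = (-471, -487, -347).

v_4 = (-471, -487, -347)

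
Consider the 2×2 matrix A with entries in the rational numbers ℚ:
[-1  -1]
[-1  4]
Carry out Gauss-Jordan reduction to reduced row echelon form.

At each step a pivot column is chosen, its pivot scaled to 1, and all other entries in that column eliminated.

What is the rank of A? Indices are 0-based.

step 1: normalize row 0 (÷-1) = (1, 1)
  row 1: subtract -1×row0 = (0, 5)
step 2: normalize row 1 (÷5) = (0, 1)
  row 0: subtract 1×row1 = (1, 0)

rank = 2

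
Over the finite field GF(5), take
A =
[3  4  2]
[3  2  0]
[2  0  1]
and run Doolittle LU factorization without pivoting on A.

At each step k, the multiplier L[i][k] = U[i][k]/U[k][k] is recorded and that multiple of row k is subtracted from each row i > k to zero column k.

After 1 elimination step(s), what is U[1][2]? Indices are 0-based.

k=0: U[0][0]=3
  eliminate (1,0): mult=1, new row 1: (0, 3, 3); set L[1][0]=1
  eliminate (2,0): mult=4, new row 2: (0, 4, 3); set L[2][0]=4

U[1][2] = 3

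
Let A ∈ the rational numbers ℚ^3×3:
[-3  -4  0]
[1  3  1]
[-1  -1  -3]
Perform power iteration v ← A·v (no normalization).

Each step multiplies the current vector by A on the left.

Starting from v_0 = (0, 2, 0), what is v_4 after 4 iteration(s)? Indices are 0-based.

v_4 = (-32, 32, 96)

v_0 = (0, 2, 0).
v_1 = A·v_0 = (-8, 6, -2).
v_2 = A·v_1 = (0, 8, 8).
v_3 = A·v_2 = (-32, 32, -32).
v_4 = A·v_3 = (-32, 32, 96).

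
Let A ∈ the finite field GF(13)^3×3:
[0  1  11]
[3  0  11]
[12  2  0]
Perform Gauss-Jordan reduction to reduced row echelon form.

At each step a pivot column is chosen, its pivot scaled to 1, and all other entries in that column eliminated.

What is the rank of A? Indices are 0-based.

rank = 3

[1] R0 <-> R1
[1] R0 /= 3  ⇒  (1, 0, 8)
     R2 -= 12·R0  ⇒  (0, 2, 8)
[2] R1 /= 1  ⇒  (0, 1, 11)
     R2 -= 2·R1  ⇒  (0, 0, 12)
[3] R2 /= 12  ⇒  (0, 0, 1)
     R0 -= 8·R2  ⇒  (1, 0, 0)
     R1 -= 11·R2  ⇒  (0, 1, 0)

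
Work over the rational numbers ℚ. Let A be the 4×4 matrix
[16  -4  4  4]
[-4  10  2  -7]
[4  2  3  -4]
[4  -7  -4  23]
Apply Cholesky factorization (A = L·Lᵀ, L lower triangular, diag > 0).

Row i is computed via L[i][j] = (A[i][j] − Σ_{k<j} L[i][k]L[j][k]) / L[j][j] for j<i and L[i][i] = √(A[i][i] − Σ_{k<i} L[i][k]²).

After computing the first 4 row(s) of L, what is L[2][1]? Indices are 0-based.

L[2][1] = 1

Step 1: L[0][0] = √(16) = 4.
  L[1][0] = (-4) / L[0][0] = -1.
Step 2: L[1][1] = √(9) = 3.
  L[2][0] = (4) / L[0][0] = 1.
  L[2][1] = (3) / L[1][1] = 1.
Step 3: L[2][2] = √(1) = 1.
  L[3][0] = (4) / L[0][0] = 1.
  L[3][1] = (-6) / L[1][1] = -2.
  L[3][2] = (-3) / L[2][2] = -3.
Step 4: L[3][3] = √(9) = 3.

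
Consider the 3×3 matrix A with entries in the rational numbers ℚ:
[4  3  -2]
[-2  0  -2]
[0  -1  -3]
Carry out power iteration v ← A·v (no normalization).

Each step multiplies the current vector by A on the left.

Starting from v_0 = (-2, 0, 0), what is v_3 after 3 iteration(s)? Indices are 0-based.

v_3 = (-24, 48, -4)

v_0 = (-2, 0, 0).
v_1 = A·v_0 = (-8, 4, 0).
v_2 = A·v_1 = (-20, 16, -4).
v_3 = A·v_2 = (-24, 48, -4).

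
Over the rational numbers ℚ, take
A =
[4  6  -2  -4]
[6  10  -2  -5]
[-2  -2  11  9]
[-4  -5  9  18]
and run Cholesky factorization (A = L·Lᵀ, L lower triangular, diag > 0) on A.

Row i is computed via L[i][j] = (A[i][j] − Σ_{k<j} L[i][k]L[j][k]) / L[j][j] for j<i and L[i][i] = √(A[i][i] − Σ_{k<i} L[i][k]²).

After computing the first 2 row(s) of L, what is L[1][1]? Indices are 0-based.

Step 1: L[0][0] = √(4) = 2.
  L[1][0] = (6) / L[0][0] = 3.
Step 2: L[1][1] = √(1) = 1.

L[1][1] = 1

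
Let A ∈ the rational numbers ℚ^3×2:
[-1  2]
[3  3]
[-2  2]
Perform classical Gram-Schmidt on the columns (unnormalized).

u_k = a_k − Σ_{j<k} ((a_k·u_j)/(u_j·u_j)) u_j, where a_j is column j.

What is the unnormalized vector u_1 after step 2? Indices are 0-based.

Step 1: u_0 = a_0 = (-1, 3, -2).
Step 2: u_1 = a_1 − (3/14)·u_0 = (31/14, 33/14, 17/7).

u_1 = (31/14, 33/14, 17/7)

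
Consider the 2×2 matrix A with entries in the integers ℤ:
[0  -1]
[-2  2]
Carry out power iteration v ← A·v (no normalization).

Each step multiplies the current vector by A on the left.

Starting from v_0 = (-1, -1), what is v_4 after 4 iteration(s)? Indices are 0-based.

v_0 = (-1, -1).
v_1 = A·v_0 = (1, 0).
v_2 = A·v_1 = (0, -2).
v_3 = A·v_2 = (2, -4).
v_4 = A·v_3 = (4, -12).

v_4 = (4, -12)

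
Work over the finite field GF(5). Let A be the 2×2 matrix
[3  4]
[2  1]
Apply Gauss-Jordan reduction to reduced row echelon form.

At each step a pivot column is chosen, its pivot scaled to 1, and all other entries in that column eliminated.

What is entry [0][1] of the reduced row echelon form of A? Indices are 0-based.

M[0][1] = 3

step 1: normalize row 0 (÷3) = (1, 3)
  row 1: subtract 2×row0 = (0, 0)
skip col 1 (zero from row 1)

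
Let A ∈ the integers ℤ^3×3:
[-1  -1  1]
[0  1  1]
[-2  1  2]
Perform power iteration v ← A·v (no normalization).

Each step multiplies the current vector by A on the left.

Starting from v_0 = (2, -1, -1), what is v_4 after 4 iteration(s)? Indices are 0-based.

v_0 = (2, -1, -1).
v_1 = A·v_0 = (-2, -2, -7).
v_2 = A·v_1 = (-3, -9, -12).
v_3 = A·v_2 = (0, -21, -27).
v_4 = A·v_3 = (-6, -48, -75).

v_4 = (-6, -48, -75)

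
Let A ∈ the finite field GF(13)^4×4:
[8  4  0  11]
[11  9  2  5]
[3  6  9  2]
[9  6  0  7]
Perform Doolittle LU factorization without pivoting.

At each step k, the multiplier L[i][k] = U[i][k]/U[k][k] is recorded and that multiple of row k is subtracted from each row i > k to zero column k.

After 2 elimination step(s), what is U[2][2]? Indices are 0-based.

U[2][2] = 12

k=0: U[0][0]=8
  eliminate (1,0): mult=3, new row 1: (0, 10, 2, 11); set L[1][0]=3
  eliminate (2,0): mult=2, new row 2: (0, 11, 9, 6); set L[2][0]=2
  eliminate (3,0): mult=6, new row 3: (0, 8, 0, 6); set L[3][0]=6
k=1: U[1][1]=10
  eliminate (2,1): mult=5, new row 2: (0, 0, 12, 3); set L[2][1]=5
  eliminate (3,1): mult=6, new row 3: (0, 0, 1, 5); set L[3][1]=6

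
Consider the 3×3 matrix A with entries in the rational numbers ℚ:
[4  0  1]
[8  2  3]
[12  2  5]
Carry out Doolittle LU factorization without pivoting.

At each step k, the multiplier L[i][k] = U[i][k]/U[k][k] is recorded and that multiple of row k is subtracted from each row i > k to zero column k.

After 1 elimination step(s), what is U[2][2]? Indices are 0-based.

[col 0] pivot 4
  R1 -= 2*R0 → (0, 2, 1)  (L[1][0] := 2)
  R2 -= 3*R0 → (0, 2, 2)  (L[2][0] := 3)

U[2][2] = 2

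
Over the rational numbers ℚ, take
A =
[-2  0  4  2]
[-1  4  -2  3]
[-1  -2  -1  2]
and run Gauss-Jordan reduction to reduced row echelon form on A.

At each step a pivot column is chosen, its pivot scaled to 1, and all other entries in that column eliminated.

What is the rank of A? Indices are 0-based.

rank = 3

pivot(0,0)=-2: scale R0 → (1, 0, -2, -1)
  clear (1,0): R1 −= (-1)R0 → (0, 4, -4, 2)
  clear (2,0): R2 −= (-1)R0 → (0, -2, -3, 1)
pivot(1,1)=4: scale R1 → (0, 1, -1, 1/2)
  clear (2,1): R2 −= (-2)R1 → (0, 0, -5, 2)
pivot(2,2)=-5: scale R2 → (0, 0, 1, -2/5)
  clear (0,2): R0 −= (-2)R2 → (1, 0, 0, -9/5)
  clear (1,2): R1 −= (-1)R2 → (0, 1, 0, 1/10)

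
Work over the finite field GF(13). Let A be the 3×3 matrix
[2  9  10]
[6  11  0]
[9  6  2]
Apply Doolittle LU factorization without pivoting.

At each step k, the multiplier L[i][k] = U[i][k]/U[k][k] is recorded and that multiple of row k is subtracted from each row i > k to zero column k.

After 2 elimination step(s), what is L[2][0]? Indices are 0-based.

L[2][0] = 11

Step 1: pivot at (0,0) is 2.
  row1 ← row1 − (3)·row0  ⇒  L[1][0]=3, U row1=(0, 10, 9)
  row2 ← row2 − (11)·row0  ⇒  L[2][0]=11, U row2=(0, 11, 9)
Step 2: pivot at (1,1) is 10.
  row2 ← row2 − (5)·row1  ⇒  L[2][1]=5, U row2=(0, 0, 3)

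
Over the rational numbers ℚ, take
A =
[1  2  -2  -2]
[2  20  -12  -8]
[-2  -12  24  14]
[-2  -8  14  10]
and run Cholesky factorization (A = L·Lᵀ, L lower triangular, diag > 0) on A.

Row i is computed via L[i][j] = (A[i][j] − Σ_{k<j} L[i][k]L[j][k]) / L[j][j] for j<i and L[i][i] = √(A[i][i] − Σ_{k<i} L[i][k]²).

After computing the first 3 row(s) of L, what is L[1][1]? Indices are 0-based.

Step 1: L[0][0] = √(1) = 1.
  L[1][0] = (2) / L[0][0] = 2.
Step 2: L[1][1] = √(16) = 4.
  L[2][0] = (-2) / L[0][0] = -2.
  L[2][1] = (-8) / L[1][1] = -2.
Step 3: L[2][2] = √(16) = 4.

L[1][1] = 4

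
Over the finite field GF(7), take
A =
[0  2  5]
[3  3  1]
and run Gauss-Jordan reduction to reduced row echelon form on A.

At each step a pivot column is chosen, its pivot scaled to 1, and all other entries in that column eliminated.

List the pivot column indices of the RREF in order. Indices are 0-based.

step 1: exchange rows 0,1
step 1: normalize row 0 (÷3) = (1, 1, 5)
step 2: normalize row 1 (÷2) = (0, 1, 6)
  row 0: subtract 1×row1 = (1, 0, 6)

pivot columns: 0, 1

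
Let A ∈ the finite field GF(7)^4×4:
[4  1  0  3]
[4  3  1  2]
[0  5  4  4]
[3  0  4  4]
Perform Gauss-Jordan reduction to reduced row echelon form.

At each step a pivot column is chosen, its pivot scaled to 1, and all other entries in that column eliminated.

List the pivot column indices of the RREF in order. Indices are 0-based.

[1] R0 /= 4  ⇒  (1, 2, 0, 6)
     R1 -= 4·R0  ⇒  (0, 2, 1, 6)
     R3 -= 3·R0  ⇒  (0, 1, 4, 0)
[2] R1 /= 2  ⇒  (0, 1, 4, 3)
     R0 -= 2·R1  ⇒  (1, 0, 6, 0)
     R2 -= 5·R1  ⇒  (0, 0, 5, 3)
     R3 -= 1·R1  ⇒  (0, 0, 0, 4)
[3] R2 /= 5  ⇒  (0, 0, 1, 2)
     R0 -= 6·R2  ⇒  (1, 0, 0, 2)
     R1 -= 4·R2  ⇒  (0, 1, 0, 2)
[4] R3 /= 4  ⇒  (0, 0, 0, 1)
     R0 -= 2·R3  ⇒  (1, 0, 0, 0)
     R1 -= 2·R3  ⇒  (0, 1, 0, 0)
     R2 -= 2·R3  ⇒  (0, 0, 1, 0)

pivot columns: 0, 1, 2, 3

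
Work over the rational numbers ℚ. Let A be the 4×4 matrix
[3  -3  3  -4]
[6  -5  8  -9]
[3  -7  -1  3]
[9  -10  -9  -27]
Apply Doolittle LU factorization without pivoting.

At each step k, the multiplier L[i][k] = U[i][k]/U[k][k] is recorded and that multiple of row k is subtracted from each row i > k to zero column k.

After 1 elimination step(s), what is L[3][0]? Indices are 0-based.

L[3][0] = 3

k=0: U[0][0]=3
  eliminate (1,0): mult=2, new row 1: (0, 1, 2, -1); set L[1][0]=2
  eliminate (2,0): mult=1, new row 2: (0, -4, -4, 7); set L[2][0]=1
  eliminate (3,0): mult=3, new row 3: (0, -1, -18, -15); set L[3][0]=3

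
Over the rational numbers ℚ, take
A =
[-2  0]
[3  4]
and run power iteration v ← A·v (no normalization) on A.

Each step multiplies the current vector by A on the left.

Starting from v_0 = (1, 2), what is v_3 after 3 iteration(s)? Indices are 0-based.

v_0 = (1, 2).
v_1 = A·v_0 = (-2, 11).
v_2 = A·v_1 = (4, 38).
v_3 = A·v_2 = (-8, 164).

v_3 = (-8, 164)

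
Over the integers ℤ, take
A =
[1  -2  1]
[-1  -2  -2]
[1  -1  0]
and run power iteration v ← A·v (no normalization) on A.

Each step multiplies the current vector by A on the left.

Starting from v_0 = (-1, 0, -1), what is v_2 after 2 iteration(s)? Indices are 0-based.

v_0 = (-1, 0, -1).
v_1 = A·v_0 = (-2, 3, -1).
v_2 = A·v_1 = (-9, -2, -5).

v_2 = (-9, -2, -5)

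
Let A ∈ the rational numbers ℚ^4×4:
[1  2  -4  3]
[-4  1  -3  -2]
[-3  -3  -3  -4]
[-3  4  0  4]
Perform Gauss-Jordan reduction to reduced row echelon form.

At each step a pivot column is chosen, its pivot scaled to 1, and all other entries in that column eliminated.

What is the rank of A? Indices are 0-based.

rank = 4

step 1: normalize row 0 (÷1) = (1, 2, -4, 3)
  row 1: subtract -4×row0 = (0, 9, -19, 10)
  row 2: subtract -3×row0 = (0, 3, -15, 5)
  row 3: subtract -3×row0 = (0, 10, -12, 13)
step 2: normalize row 1 (÷9) = (0, 1, -19/9, 10/9)
  row 0: subtract 2×row1 = (1, 0, 2/9, 7/9)
  row 2: subtract 3×row1 = (0, 0, -26/3, 5/3)
  row 3: subtract 10×row1 = (0, 0, 82/9, 17/9)
step 3: normalize row 2 (÷-26/3) = (0, 0, 1, -5/26)
  row 0: subtract 2/9×row2 = (1, 0, 0, 32/39)
  row 1: subtract -19/9×row2 = (0, 1, 0, 55/78)
  row 3: subtract 82/9×row2 = (0, 0, 0, 142/39)
step 4: normalize row 3 (÷142/39) = (0, 0, 0, 1)
  row 0: subtract 32/39×row3 = (1, 0, 0, 0)
  row 1: subtract 55/78×row3 = (0, 1, 0, 0)
  row 2: subtract -5/26×row3 = (0, 0, 1, 0)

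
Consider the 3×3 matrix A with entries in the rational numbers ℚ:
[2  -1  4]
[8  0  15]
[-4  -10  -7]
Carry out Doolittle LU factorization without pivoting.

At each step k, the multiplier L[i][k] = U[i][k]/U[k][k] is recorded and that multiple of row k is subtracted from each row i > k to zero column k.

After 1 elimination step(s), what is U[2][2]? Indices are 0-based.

Step 1: pivot at (0,0) is 2.
  row1 ← row1 − (4)·row0  ⇒  L[1][0]=4, U row1=(0, 4, -1)
  row2 ← row2 − (-2)·row0  ⇒  L[2][0]=-2, U row2=(0, -12, 1)

U[2][2] = 1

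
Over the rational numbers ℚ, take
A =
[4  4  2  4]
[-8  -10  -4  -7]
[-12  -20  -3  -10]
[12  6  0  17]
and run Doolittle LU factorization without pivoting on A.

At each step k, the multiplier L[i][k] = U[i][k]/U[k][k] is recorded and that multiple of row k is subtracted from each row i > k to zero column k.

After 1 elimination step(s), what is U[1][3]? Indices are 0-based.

U[1][3] = 1

Step 1: pivot at (0,0) is 4.
  row1 ← row1 − (-2)·row0  ⇒  L[1][0]=-2, U row1=(0, -2, 0, 1)
  row2 ← row2 − (-3)·row0  ⇒  L[2][0]=-3, U row2=(0, -8, 3, 2)
  row3 ← row3 − (3)·row0  ⇒  L[3][0]=3, U row3=(0, -6, -6, 5)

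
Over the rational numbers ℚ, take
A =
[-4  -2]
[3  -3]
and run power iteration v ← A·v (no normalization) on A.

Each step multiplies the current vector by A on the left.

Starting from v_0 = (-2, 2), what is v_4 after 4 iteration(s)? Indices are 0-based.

v_4 = (752, -24)

v_0 = (-2, 2).
v_1 = A·v_0 = (4, -12).
v_2 = A·v_1 = (8, 48).
v_3 = A·v_2 = (-128, -120).
v_4 = A·v_3 = (752, -24).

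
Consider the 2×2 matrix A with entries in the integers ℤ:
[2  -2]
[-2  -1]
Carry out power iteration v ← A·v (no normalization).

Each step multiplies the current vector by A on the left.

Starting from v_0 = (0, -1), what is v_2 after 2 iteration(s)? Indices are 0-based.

v_0 = (0, -1).
v_1 = A·v_0 = (2, 1).
v_2 = A·v_1 = (2, -5).

v_2 = (2, -5)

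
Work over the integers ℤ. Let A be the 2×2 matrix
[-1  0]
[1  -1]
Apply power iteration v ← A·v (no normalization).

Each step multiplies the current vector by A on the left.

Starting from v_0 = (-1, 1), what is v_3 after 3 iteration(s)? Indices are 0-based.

v_0 = (-1, 1).
v_1 = A·v_0 = (1, -2).
v_2 = A·v_1 = (-1, 3).
v_3 = A·v_2 = (1, -4).

v_3 = (1, -4)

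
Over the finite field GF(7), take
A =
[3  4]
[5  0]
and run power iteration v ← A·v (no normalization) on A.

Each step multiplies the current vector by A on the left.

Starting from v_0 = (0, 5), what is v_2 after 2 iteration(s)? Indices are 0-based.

v_0 = (0, 5).
v_1 = A·v_0 = (6, 0).
v_2 = A·v_1 = (4, 2).

v_2 = (4, 2)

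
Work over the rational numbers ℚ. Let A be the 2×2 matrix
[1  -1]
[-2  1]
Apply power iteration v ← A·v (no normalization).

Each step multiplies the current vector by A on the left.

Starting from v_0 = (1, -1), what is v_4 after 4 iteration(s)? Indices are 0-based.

v_4 = (29, -41)

v_0 = (1, -1).
v_1 = A·v_0 = (2, -3).
v_2 = A·v_1 = (5, -7).
v_3 = A·v_2 = (12, -17).
v_4 = A·v_3 = (29, -41).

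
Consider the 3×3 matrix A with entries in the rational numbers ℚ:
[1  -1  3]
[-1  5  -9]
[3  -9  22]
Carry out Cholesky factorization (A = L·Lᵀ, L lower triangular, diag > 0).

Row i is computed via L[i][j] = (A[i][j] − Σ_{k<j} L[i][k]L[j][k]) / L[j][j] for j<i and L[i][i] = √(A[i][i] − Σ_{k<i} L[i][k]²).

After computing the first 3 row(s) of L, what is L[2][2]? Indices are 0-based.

L[2][2] = 2

Step 1: L[0][0] = √(1) = 1.
  L[1][0] = (-1) / L[0][0] = -1.
Step 2: L[1][1] = √(4) = 2.
  L[2][0] = (3) / L[0][0] = 3.
  L[2][1] = (-6) / L[1][1] = -3.
Step 3: L[2][2] = √(4) = 2.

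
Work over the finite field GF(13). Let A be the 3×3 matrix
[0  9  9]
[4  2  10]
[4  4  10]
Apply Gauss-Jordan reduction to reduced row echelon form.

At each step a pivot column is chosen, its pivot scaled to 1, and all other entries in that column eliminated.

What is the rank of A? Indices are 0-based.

[1] R0 <-> R1
[1] R0 /= 4  ⇒  (1, 7, 9)
     R2 -= 4·R0  ⇒  (0, 2, 0)
[2] R1 /= 9  ⇒  (0, 1, 1)
     R0 -= 7·R1  ⇒  (1, 0, 2)
     R2 -= 2·R1  ⇒  (0, 0, 11)
[3] R2 /= 11  ⇒  (0, 0, 1)
     R0 -= 2·R2  ⇒  (1, 0, 0)
     R1 -= 1·R2  ⇒  (0, 1, 0)

rank = 3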